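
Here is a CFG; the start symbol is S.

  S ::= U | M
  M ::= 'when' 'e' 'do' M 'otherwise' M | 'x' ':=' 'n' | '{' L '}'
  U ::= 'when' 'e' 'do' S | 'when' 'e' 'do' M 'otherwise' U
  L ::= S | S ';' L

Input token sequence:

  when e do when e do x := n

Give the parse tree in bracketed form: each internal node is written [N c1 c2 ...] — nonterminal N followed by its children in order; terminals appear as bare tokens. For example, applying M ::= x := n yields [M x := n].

[S [U when e do [S [U when e do [S [M x := n]]]]]]

S
U
when e do S
when e do U
when e do when e do S
when e do when e do M
when e do when e do x := n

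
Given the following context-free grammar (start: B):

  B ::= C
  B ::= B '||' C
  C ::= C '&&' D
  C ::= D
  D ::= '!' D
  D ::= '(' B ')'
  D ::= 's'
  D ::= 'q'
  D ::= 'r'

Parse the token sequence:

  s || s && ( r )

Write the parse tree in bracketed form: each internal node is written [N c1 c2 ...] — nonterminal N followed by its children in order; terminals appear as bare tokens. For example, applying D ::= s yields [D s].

[B [B [C [D s]]] || [C [C [D s]] && [D ( [B [C [D r]]] )]]]

B
B || C
C || C
D || C
s || C
s || C && D
s || D && D
s || s && D
s || s && ( B )
s || s && ( C )
s || s && ( D )
s || s && ( r )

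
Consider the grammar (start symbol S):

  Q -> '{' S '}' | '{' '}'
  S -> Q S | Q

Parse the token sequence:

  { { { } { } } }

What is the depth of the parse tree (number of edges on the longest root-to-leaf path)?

7

[S [Q { [S [Q { [S [Q { }] [S [Q { }]]] }]] }]]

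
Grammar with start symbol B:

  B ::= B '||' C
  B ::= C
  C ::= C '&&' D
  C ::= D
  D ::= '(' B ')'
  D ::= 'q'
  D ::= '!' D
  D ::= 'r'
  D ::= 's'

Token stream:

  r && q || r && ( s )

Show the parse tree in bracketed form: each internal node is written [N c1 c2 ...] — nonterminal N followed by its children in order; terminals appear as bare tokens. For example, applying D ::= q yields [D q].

[B [B [C [C [D r]] && [D q]]] || [C [C [D r]] && [D ( [B [C [D s]]] )]]]

B
B || C
C || C
C && D || C
D && D || C
r && D || C
r && q || C
r && q || C && D
r && q || D && D
r && q || r && D
r && q || r && ( B )
r && q || r && ( C )
r && q || r && ( D )
r && q || r && ( s )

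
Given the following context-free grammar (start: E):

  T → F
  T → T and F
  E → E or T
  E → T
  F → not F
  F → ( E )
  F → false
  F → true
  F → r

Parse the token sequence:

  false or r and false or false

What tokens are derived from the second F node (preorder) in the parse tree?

[E [E [E [T [F false]]] or [T [T [F r]] and [F false]]] or [T [F false]]]

r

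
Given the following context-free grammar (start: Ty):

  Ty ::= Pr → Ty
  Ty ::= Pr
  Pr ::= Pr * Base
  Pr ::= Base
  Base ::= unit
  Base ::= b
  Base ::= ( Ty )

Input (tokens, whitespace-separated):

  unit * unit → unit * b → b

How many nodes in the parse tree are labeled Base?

[Ty [Pr [Pr [Base unit]] * [Base unit]] → [Ty [Pr [Pr [Base unit]] * [Base b]] → [Ty [Pr [Base b]]]]]

5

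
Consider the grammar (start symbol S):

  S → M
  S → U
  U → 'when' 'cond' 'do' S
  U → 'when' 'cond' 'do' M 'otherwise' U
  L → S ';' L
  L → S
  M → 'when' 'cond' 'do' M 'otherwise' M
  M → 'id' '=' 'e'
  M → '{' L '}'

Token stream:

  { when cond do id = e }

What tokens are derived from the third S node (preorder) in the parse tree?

[S [M { [L [S [U when cond do [S [M id = e]]]]] }]]

id = e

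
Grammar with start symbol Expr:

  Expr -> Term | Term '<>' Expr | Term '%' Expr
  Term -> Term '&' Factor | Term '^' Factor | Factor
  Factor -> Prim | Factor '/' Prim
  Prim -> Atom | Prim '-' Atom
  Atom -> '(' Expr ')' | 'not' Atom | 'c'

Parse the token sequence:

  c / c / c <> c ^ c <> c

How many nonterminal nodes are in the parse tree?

25

[Expr [Term [Factor [Factor [Factor [Prim [Atom c]]] / [Prim [Atom c]]] / [Prim [Atom c]]]] <> [Expr [Term [Term [Factor [Prim [Atom c]]]] ^ [Factor [Prim [Atom c]]]] <> [Expr [Term [Factor [Prim [Atom c]]]]]]]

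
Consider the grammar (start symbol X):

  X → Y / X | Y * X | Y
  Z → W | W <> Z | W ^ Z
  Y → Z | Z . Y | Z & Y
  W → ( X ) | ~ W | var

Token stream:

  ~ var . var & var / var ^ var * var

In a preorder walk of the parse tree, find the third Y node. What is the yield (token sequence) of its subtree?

[X [Y [Z [W ~ [W var]]] . [Y [Z [W var]] & [Y [Z [W var]]]]] / [X [Y [Z [W var] ^ [Z [W var]]]] * [X [Y [Z [W var]]]]]]

var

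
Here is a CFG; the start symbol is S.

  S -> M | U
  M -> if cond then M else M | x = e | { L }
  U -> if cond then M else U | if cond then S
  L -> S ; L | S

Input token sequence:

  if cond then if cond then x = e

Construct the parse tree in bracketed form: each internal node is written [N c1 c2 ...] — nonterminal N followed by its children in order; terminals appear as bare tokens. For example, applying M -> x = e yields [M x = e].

[S [U if cond then [S [U if cond then [S [M x = e]]]]]]

S
U
if cond then S
if cond then U
if cond then if cond then S
if cond then if cond then M
if cond then if cond then x = e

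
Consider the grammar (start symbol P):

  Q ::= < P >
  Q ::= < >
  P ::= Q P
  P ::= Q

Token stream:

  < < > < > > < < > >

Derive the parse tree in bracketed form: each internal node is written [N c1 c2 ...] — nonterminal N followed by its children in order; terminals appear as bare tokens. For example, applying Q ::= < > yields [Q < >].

P
Q P
< P > P
< Q P > P
< < > P > P
< < > Q > P
< < > < > > P
< < > < > > Q
< < > < > > < P >
< < > < > > < Q >
< < > < > > < < > >

[P [Q < [P [Q < >] [P [Q < >]]] >] [P [Q < [P [Q < >]] >]]]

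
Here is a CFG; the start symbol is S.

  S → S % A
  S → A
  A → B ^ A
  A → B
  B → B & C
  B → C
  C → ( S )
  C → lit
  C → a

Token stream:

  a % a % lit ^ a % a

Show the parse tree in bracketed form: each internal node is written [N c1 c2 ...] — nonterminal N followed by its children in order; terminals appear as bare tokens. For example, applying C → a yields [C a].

S
S % A
S % A % A
S % A % A % A
A % A % A % A
B % A % A % A
C % A % A % A
a % A % A % A
a % B % A % A
a % C % A % A
a % a % A % A
a % a % B ^ A % A
a % a % C ^ A % A
a % a % lit ^ A % A
a % a % lit ^ B % A
a % a % lit ^ C % A
a % a % lit ^ a % A
a % a % lit ^ a % B
a % a % lit ^ a % C
a % a % lit ^ a % a

[S [S [S [S [A [B [C a]]]] % [A [B [C a]]]] % [A [B [C lit]] ^ [A [B [C a]]]]] % [A [B [C a]]]]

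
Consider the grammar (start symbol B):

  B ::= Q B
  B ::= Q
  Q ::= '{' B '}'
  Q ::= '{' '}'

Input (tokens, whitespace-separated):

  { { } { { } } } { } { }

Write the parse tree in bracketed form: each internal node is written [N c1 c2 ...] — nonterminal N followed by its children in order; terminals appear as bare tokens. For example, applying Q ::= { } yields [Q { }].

[B [Q { [B [Q { }] [B [Q { [B [Q { }]] }]]] }] [B [Q { }] [B [Q { }]]]]

B
Q B
{ B } B
{ Q B } B
{ { } B } B
{ { } Q } B
{ { } { B } } B
{ { } { Q } } B
{ { } { { } } } B
{ { } { { } } } Q B
{ { } { { } } } { } B
{ { } { { } } } { } Q
{ { } { { } } } { } { }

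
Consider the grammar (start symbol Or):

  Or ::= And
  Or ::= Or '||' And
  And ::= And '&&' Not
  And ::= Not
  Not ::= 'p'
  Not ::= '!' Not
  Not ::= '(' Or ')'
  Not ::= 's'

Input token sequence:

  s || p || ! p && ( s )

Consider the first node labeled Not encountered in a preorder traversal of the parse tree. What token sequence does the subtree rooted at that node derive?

s

[Or [Or [Or [And [Not s]]] || [And [Not p]]] || [And [And [Not ! [Not p]]] && [Not ( [Or [And [Not s]]] )]]]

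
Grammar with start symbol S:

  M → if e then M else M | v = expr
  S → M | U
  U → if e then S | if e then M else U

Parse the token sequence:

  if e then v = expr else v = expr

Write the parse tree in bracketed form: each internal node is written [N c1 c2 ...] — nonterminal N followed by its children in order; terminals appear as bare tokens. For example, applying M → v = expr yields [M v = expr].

S
M
if e then M else M
if e then v = expr else M
if e then v = expr else v = expr

[S [M if e then [M v = expr] else [M v = expr]]]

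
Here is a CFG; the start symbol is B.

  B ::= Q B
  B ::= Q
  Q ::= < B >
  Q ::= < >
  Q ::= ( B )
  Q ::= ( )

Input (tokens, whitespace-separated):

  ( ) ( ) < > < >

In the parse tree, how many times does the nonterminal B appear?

[B [Q ( )] [B [Q ( )] [B [Q < >] [B [Q < >]]]]]

4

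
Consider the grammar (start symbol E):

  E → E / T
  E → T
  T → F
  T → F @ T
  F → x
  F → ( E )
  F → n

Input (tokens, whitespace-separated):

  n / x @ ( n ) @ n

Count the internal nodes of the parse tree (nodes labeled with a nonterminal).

13

[E [E [T [F n]]] / [T [F x] @ [T [F ( [E [T [F n]]] )] @ [T [F n]]]]]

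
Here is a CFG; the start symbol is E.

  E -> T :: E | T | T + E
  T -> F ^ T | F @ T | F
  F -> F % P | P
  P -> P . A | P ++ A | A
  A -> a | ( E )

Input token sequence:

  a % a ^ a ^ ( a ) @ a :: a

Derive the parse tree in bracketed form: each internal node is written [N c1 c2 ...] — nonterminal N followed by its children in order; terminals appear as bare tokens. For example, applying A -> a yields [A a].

[E [T [F [F [P [A a]]] % [P [A a]]] ^ [T [F [P [A a]]] ^ [T [F [P [A ( [E [T [F [P [A a]]]]] )]]] @ [T [F [P [A a]]]]]]] :: [E [T [F [P [A a]]]]]]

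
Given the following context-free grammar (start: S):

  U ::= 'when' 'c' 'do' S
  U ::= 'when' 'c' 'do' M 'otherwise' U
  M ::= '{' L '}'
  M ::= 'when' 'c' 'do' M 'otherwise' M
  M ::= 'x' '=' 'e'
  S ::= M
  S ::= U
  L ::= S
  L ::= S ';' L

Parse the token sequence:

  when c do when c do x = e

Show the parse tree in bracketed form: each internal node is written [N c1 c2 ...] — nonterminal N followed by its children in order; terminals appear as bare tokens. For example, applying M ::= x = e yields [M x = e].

S
U
when c do S
when c do U
when c do when c do S
when c do when c do M
when c do when c do x = e

[S [U when c do [S [U when c do [S [M x = e]]]]]]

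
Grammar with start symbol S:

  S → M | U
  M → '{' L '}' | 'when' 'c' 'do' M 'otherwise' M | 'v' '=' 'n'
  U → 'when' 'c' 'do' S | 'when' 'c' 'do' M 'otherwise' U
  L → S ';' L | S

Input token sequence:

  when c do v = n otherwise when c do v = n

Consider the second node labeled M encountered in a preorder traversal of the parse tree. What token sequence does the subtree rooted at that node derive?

v = n

[S [U when c do [M v = n] otherwise [U when c do [S [M v = n]]]]]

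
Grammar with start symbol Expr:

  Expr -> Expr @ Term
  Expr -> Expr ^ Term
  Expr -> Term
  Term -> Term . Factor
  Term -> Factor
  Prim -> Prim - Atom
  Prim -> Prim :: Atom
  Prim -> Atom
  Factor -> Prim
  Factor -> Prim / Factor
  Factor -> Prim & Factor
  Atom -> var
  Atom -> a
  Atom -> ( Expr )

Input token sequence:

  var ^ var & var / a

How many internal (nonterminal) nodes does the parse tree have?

[Expr [Expr [Term [Factor [Prim [Atom var]]]]] ^ [Term [Factor [Prim [Atom var]] & [Factor [Prim [Atom var]] / [Factor [Prim [Atom a]]]]]]]

16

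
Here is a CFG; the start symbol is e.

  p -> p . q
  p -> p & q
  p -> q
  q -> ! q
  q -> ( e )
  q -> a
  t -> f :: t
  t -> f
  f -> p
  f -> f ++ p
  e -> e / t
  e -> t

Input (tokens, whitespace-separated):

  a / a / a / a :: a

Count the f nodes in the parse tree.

5

[e [e [e [e [t [f [p [q a]]]]] / [t [f [p [q a]]]]] / [t [f [p [q a]]]]] / [t [f [p [q a]]] :: [t [f [p [q a]]]]]]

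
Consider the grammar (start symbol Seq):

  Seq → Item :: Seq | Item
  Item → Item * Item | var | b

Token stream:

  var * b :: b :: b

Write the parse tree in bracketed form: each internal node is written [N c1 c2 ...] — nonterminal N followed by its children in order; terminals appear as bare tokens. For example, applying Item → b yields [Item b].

Seq
Item :: Seq
Item * Item :: Seq
var * Item :: Seq
var * b :: Seq
var * b :: Item :: Seq
var * b :: b :: Seq
var * b :: b :: Item
var * b :: b :: b

[Seq [Item [Item var] * [Item b]] :: [Seq [Item b] :: [Seq [Item b]]]]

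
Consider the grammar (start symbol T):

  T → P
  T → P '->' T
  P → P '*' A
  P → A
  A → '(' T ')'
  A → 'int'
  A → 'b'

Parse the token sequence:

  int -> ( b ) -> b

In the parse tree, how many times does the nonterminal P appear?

4

[T [P [A int]] -> [T [P [A ( [T [P [A b]]] )]] -> [T [P [A b]]]]]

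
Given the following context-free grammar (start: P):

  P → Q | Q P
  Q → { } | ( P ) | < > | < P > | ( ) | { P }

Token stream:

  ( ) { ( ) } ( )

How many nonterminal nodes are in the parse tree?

[P [Q ( )] [P [Q { [P [Q ( )]] }] [P [Q ( )]]]]

8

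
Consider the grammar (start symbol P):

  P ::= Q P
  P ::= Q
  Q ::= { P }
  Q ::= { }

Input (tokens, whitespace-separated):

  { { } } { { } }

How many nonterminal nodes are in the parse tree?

8

[P [Q { [P [Q { }]] }] [P [Q { [P [Q { }]] }]]]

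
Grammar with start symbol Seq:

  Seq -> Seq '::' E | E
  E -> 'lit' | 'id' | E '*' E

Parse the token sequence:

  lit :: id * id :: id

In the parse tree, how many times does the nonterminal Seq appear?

3

[Seq [Seq [Seq [E lit]] :: [E [E id] * [E id]]] :: [E id]]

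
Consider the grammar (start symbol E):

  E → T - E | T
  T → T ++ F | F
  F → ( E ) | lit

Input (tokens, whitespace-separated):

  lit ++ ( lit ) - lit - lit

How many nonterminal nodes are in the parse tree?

[E [T [T [F lit]] ++ [F ( [E [T [F lit]]] )]] - [E [T [F lit]] - [E [T [F lit]]]]]

14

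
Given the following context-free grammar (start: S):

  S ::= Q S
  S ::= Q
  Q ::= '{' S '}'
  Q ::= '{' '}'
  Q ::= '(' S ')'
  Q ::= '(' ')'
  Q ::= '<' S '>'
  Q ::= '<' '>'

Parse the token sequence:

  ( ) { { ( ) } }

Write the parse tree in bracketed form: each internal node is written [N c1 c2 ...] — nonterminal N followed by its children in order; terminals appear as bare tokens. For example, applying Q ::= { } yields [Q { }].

S
Q S
( ) S
( ) Q
( ) { S }
( ) { Q }
( ) { { S } }
( ) { { Q } }
( ) { { ( ) } }

[S [Q ( )] [S [Q { [S [Q { [S [Q ( )]] }]] }]]]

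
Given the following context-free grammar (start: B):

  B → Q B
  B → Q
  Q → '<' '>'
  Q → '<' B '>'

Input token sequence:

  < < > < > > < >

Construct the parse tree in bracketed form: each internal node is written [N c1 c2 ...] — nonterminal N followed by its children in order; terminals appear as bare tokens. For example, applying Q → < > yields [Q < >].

[B [Q < [B [Q < >] [B [Q < >]]] >] [B [Q < >]]]

B
Q B
< B > B
< Q B > B
< < > B > B
< < > Q > B
< < > < > > B
< < > < > > Q
< < > < > > < >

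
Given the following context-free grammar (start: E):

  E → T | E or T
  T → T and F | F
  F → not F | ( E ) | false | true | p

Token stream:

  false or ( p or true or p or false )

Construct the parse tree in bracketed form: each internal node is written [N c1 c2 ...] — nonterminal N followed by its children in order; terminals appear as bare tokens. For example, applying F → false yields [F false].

[E [E [T [F false]]] or [T [F ( [E [E [E [E [T [F p]]] or [T [F true]]] or [T [F p]]] or [T [F false]]] )]]]

E
E or T
T or T
F or T
false or T
false or F
false or ( E )
false or ( E or T )
false or ( E or T or T )
false or ( E or T or T or T )
false or ( T or T or T or T )
false or ( F or T or T or T )
false or ( p or T or T or T )
false or ( p or F or T or T )
false or ( p or true or T or T )
false or ( p or true or F or T )
false or ( p or true or p or T )
false or ( p or true or p or F )
false or ( p or true or p or false )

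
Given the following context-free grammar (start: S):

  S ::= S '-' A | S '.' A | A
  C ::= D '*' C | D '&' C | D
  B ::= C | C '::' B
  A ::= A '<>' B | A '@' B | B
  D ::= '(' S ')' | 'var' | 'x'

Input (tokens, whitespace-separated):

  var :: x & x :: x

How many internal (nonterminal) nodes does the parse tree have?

[S [A [B [C [D var]] :: [B [C [D x] & [C [D x]]] :: [B [C [D x]]]]]]]

13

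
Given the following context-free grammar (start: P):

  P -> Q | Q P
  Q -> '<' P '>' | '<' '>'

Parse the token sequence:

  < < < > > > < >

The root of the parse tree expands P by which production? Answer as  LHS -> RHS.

P -> Q P

[P [Q < [P [Q < [P [Q < >]] >]] >] [P [Q < >]]]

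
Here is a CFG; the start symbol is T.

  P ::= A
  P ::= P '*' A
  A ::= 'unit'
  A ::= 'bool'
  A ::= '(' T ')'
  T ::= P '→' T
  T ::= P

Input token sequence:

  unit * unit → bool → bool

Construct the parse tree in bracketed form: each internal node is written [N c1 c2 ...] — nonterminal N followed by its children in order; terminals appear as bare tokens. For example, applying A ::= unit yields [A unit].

[T [P [P [A unit]] * [A unit]] → [T [P [A bool]] → [T [P [A bool]]]]]

T
P → T
P * A → T
A * A → T
unit * A → T
unit * unit → T
unit * unit → P → T
unit * unit → A → T
unit * unit → bool → T
unit * unit → bool → P
unit * unit → bool → A
unit * unit → bool → bool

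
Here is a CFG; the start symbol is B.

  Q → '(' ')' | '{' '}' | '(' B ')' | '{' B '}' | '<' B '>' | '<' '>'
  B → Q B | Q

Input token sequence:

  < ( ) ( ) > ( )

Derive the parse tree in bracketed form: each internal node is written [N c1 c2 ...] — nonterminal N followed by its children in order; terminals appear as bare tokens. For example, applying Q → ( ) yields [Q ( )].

B
Q B
< B > B
< Q B > B
< ( ) B > B
< ( ) Q > B
< ( ) ( ) > B
< ( ) ( ) > Q
< ( ) ( ) > ( )

[B [Q < [B [Q ( )] [B [Q ( )]]] >] [B [Q ( )]]]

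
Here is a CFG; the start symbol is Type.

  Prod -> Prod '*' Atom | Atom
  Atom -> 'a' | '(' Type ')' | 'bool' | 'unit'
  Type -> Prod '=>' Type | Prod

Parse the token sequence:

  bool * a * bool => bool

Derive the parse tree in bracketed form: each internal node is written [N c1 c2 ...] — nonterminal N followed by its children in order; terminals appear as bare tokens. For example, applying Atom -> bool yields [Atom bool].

[Type [Prod [Prod [Prod [Atom bool]] * [Atom a]] * [Atom bool]] => [Type [Prod [Atom bool]]]]

Type
Prod => Type
Prod * Atom => Type
Prod * Atom * Atom => Type
Atom * Atom * Atom => Type
bool * Atom * Atom => Type
bool * a * Atom => Type
bool * a * bool => Type
bool * a * bool => Prod
bool * a * bool => Atom
bool * a * bool => bool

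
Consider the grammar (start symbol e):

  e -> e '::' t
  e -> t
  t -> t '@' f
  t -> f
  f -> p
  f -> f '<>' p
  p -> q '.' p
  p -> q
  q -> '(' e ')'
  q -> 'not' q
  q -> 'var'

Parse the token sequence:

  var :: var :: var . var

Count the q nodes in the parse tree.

4

[e [e [e [t [f [p [q var]]]]] :: [t [f [p [q var]]]]] :: [t [f [p [q var] . [p [q var]]]]]]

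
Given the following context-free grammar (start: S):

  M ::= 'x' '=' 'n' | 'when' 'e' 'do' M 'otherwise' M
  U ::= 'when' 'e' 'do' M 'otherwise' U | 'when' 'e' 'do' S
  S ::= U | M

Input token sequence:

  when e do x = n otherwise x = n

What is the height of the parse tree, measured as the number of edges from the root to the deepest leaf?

[S [M when e do [M x = n] otherwise [M x = n]]]

3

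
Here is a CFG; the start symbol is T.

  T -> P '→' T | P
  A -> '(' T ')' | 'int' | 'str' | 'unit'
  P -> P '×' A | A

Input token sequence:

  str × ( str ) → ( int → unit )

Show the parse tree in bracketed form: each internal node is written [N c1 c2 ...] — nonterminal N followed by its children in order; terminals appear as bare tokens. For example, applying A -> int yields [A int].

T
P → T
P × A → T
A × A → T
str × A → T
str × ( T ) → T
str × ( P ) → T
str × ( A ) → T
str × ( str ) → T
str × ( str ) → P
str × ( str ) → A
str × ( str ) → ( T )
str × ( str ) → ( P → T )
str × ( str ) → ( A → T )
str × ( str ) → ( int → T )
str × ( str ) → ( int → P )
str × ( str ) → ( int → A )
str × ( str ) → ( int → unit )

[T [P [P [A str]] × [A ( [T [P [A str]]] )]] → [T [P [A ( [T [P [A int]] → [T [P [A unit]]]] )]]]]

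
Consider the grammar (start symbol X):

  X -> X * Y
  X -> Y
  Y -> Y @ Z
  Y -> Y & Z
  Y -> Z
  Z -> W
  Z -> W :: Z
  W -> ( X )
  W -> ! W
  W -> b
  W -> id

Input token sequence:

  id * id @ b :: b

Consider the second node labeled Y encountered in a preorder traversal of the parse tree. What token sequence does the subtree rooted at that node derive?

[X [X [Y [Z [W id]]]] * [Y [Y [Z [W id]]] @ [Z [W b] :: [Z [W b]]]]]

id @ b :: b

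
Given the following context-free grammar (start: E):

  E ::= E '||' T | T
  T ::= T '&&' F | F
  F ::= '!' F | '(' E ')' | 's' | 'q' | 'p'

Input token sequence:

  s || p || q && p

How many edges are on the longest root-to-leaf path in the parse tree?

5

[E [E [E [T [F s]]] || [T [F p]]] || [T [T [F q]] && [F p]]]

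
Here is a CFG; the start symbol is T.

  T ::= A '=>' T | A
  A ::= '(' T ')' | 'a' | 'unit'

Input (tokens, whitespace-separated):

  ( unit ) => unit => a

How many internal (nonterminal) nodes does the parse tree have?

[T [A ( [T [A unit]] )] => [T [A unit] => [T [A a]]]]

8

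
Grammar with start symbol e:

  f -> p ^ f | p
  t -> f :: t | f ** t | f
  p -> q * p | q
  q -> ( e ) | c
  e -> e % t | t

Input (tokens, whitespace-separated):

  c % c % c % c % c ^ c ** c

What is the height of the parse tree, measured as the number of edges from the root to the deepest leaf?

[e [e [e [e [e [t [f [p [q c]]]]] % [t [f [p [q c]]]]] % [t [f [p [q c]]]]] % [t [f [p [q c]]]]] % [t [f [p [q c]] ^ [f [p [q c]]]] ** [t [f [p [q c]]]]]]

9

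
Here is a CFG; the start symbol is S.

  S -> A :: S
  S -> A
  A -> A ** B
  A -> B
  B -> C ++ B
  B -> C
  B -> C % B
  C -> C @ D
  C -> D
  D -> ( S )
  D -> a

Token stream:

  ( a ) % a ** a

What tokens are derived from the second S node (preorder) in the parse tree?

[S [A [A [B [C [D ( [S [A [B [C [D a]]]]] )]] % [B [C [D a]]]]] ** [B [C [D a]]]]]

a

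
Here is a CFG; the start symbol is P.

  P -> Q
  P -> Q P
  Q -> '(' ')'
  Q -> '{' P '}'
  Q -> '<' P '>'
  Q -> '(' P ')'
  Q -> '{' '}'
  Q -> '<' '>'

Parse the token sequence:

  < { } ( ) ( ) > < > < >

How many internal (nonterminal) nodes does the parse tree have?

12

[P [Q < [P [Q { }] [P [Q ( )] [P [Q ( )]]]] >] [P [Q < >] [P [Q < >]]]]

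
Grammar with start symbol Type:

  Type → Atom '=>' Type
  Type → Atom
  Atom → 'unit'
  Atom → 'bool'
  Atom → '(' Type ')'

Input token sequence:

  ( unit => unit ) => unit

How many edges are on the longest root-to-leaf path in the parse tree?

5

[Type [Atom ( [Type [Atom unit] => [Type [Atom unit]]] )] => [Type [Atom unit]]]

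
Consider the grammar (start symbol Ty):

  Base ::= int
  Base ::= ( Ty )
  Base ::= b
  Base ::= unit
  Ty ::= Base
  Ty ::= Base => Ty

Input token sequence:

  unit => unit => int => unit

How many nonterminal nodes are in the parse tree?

[Ty [Base unit] => [Ty [Base unit] => [Ty [Base int] => [Ty [Base unit]]]]]

8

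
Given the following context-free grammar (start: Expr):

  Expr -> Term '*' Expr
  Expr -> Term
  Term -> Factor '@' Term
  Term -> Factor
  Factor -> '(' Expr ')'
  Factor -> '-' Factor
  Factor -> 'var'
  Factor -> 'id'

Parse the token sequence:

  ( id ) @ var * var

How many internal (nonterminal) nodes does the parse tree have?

[Expr [Term [Factor ( [Expr [Term [Factor id]]] )] @ [Term [Factor var]]] * [Expr [Term [Factor var]]]]

11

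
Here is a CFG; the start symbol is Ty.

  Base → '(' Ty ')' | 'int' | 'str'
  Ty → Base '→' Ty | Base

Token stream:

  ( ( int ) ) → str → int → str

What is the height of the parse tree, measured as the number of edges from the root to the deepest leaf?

6

[Ty [Base ( [Ty [Base ( [Ty [Base int]] )]] )] → [Ty [Base str] → [Ty [Base int] → [Ty [Base str]]]]]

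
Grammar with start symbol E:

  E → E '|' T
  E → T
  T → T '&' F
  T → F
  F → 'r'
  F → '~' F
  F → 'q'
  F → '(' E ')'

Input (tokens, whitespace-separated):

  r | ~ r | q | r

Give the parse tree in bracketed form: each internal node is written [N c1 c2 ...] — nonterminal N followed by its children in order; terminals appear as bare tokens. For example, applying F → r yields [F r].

[E [E [E [E [T [F r]]] | [T [F ~ [F r]]]] | [T [F q]]] | [T [F r]]]

E
E | T
E | T | T
E | T | T | T
T | T | T | T
F | T | T | T
r | T | T | T
r | F | T | T
r | ~ F | T | T
r | ~ r | T | T
r | ~ r | F | T
r | ~ r | q | T
r | ~ r | q | F
r | ~ r | q | r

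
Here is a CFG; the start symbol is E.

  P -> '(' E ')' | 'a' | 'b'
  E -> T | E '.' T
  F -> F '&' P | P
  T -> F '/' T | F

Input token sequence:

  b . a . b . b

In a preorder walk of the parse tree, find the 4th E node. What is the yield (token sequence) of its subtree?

b

[E [E [E [E [T [F [P b]]]] . [T [F [P a]]]] . [T [F [P b]]]] . [T [F [P b]]]]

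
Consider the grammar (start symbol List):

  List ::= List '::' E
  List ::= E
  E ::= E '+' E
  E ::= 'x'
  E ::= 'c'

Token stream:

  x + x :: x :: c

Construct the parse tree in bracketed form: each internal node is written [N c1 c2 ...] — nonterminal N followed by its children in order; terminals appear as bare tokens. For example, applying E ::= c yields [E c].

[List [List [List [E [E x] + [E x]]] :: [E x]] :: [E c]]

List
List :: E
List :: E :: E
E :: E :: E
E + E :: E :: E
x + E :: E :: E
x + x :: E :: E
x + x :: x :: E
x + x :: x :: c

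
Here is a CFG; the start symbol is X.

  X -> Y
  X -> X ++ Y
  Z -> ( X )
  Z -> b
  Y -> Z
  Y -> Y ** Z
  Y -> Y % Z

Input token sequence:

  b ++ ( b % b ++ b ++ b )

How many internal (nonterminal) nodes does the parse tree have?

[X [X [Y [Z b]]] ++ [Y [Z ( [X [X [X [Y [Y [Z b]] % [Z b]]] ++ [Y [Z b]]] ++ [Y [Z b]]] )]]]

17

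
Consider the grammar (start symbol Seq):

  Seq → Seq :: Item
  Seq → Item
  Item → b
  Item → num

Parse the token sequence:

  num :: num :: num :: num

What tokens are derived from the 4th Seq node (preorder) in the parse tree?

[Seq [Seq [Seq [Seq [Item num]] :: [Item num]] :: [Item num]] :: [Item num]]

num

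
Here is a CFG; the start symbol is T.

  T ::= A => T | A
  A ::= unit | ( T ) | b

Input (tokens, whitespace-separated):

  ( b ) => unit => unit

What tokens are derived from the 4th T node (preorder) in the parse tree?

unit

[T [A ( [T [A b]] )] => [T [A unit] => [T [A unit]]]]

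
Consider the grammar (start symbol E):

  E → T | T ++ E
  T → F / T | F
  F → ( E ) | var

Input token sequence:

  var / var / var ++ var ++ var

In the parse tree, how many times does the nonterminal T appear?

5

[E [T [F var] / [T [F var] / [T [F var]]]] ++ [E [T [F var]] ++ [E [T [F var]]]]]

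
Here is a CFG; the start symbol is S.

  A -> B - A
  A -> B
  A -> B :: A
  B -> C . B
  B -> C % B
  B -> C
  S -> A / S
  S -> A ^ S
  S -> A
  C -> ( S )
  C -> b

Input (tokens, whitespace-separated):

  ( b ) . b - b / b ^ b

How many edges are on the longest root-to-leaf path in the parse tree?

8

[S [A [B [C ( [S [A [B [C b]]]] )] . [B [C b]]] - [A [B [C b]]]] / [S [A [B [C b]]] ^ [S [A [B [C b]]]]]]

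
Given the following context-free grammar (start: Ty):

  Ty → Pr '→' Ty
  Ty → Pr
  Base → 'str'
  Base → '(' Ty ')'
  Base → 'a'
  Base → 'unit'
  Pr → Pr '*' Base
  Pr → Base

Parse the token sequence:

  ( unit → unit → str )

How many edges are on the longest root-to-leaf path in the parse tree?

8

[Ty [Pr [Base ( [Ty [Pr [Base unit]] → [Ty [Pr [Base unit]] → [Ty [Pr [Base str]]]]] )]]]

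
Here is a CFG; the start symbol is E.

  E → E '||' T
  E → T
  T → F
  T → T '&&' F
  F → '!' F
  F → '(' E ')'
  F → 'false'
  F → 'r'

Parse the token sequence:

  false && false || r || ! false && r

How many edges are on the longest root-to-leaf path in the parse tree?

6

[E [E [E [T [T [F false]] && [F false]]] || [T [F r]]] || [T [T [F ! [F false]]] && [F r]]]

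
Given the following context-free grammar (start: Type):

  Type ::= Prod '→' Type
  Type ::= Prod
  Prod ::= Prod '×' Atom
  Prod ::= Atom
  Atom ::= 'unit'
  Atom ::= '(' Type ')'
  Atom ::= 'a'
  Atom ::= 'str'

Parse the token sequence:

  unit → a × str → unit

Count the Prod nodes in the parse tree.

4

[Type [Prod [Atom unit]] → [Type [Prod [Prod [Atom a]] × [Atom str]] → [Type [Prod [Atom unit]]]]]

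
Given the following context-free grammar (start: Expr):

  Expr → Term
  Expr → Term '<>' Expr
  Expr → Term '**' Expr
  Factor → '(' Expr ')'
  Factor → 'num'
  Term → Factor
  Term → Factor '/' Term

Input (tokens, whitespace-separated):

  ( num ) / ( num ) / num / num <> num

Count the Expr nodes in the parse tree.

4

[Expr [Term [Factor ( [Expr [Term [Factor num]]] )] / [Term [Factor ( [Expr [Term [Factor num]]] )] / [Term [Factor num] / [Term [Factor num]]]]] <> [Expr [Term [Factor num]]]]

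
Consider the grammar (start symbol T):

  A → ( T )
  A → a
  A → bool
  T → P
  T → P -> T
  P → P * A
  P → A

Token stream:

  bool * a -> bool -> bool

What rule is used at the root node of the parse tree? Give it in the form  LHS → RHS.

[T [P [P [A bool]] * [A a]] -> [T [P [A bool]] -> [T [P [A bool]]]]]

T → P -> T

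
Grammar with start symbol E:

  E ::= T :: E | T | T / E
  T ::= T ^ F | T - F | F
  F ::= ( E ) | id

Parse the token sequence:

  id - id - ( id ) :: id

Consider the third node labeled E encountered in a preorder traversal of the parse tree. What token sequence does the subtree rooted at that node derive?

id

[E [T [T [T [F id]] - [F id]] - [F ( [E [T [F id]]] )]] :: [E [T [F id]]]]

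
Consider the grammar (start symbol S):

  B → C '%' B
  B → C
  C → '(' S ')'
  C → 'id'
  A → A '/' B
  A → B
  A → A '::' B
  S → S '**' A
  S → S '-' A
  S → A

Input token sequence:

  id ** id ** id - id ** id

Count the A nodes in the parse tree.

5

[S [S [S [S [S [A [B [C id]]]] ** [A [B [C id]]]] ** [A [B [C id]]]] - [A [B [C id]]]] ** [A [B [C id]]]]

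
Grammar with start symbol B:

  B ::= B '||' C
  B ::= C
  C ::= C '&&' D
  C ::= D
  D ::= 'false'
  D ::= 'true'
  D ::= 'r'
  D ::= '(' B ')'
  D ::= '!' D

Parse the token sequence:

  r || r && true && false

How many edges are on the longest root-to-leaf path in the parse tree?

[B [B [C [D r]]] || [C [C [C [D r]] && [D true]] && [D false]]]

5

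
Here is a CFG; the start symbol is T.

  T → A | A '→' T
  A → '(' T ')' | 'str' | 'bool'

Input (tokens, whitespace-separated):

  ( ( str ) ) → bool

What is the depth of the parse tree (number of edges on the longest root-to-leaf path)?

6

[T [A ( [T [A ( [T [A str]] )]] )] → [T [A bool]]]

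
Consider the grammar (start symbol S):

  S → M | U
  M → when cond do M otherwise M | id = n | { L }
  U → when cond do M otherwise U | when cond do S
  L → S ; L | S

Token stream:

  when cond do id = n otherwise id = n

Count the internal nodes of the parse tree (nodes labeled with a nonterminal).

[S [M when cond do [M id = n] otherwise [M id = n]]]

4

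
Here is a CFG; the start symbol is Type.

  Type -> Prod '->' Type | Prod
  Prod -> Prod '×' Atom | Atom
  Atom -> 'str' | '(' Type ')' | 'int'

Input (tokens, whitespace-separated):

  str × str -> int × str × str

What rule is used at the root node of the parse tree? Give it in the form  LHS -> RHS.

[Type [Prod [Prod [Atom str]] × [Atom str]] -> [Type [Prod [Prod [Prod [Atom int]] × [Atom str]] × [Atom str]]]]

Type -> Prod '->' Type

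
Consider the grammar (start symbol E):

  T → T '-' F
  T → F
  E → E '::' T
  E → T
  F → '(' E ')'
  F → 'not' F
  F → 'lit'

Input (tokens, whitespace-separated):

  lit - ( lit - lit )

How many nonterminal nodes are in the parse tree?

[E [T [T [F lit]] - [F ( [E [T [T [F lit]] - [F lit]]] )]]]

10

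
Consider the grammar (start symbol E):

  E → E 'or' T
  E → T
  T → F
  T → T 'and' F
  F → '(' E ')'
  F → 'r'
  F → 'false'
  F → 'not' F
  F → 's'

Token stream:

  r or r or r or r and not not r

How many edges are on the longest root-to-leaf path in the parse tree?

[E [E [E [E [T [F r]]] or [T [F r]]] or [T [F r]]] or [T [T [F r]] and [F not [F not [F r]]]]]

6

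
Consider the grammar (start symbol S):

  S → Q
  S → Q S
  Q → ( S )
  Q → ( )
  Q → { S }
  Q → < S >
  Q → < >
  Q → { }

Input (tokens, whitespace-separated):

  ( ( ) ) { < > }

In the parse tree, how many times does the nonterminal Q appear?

[S [Q ( [S [Q ( )]] )] [S [Q { [S [Q < >]] }]]]

4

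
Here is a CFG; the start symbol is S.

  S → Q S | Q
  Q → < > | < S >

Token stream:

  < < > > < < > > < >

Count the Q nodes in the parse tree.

5

[S [Q < [S [Q < >]] >] [S [Q < [S [Q < >]] >] [S [Q < >]]]]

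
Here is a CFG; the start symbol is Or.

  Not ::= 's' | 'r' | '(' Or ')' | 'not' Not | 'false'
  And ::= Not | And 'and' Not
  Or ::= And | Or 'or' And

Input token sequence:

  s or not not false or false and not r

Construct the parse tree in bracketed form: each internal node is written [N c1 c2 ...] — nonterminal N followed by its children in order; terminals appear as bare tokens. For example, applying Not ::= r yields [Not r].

[Or [Or [Or [And [Not s]]] or [And [Not not [Not not [Not false]]]]] or [And [And [Not false]] and [Not not [Not r]]]]

Or
Or or And
Or or And or And
And or And or And
Not or And or And
s or And or And
s or Not or And
s or not Not or And
s or not not Not or And
s or not not false or And
s or not not false or And and Not
s or not not false or Not and Not
s or not not false or false and Not
s or not not false or false and not Not
s or not not false or false and not r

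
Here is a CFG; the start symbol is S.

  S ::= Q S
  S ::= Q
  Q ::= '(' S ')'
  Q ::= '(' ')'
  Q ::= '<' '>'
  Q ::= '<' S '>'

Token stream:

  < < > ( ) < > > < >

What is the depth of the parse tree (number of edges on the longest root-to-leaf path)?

6

[S [Q < [S [Q < >] [S [Q ( )] [S [Q < >]]]] >] [S [Q < >]]]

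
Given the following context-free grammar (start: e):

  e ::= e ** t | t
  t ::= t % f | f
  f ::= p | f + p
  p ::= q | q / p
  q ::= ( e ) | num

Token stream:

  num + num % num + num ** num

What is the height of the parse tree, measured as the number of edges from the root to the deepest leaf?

8

[e [e [t [t [f [f [p [q num]]] + [p [q num]]]] % [f [f [p [q num]]] + [p [q num]]]]] ** [t [f [p [q num]]]]]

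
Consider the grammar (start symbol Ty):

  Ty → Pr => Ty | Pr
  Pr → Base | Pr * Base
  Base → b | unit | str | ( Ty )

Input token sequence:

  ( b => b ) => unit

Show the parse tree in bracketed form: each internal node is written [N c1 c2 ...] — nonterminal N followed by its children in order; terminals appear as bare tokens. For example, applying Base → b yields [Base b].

[Ty [Pr [Base ( [Ty [Pr [Base b]] => [Ty [Pr [Base b]]]] )]] => [Ty [Pr [Base unit]]]]

Ty
Pr => Ty
Base => Ty
( Ty ) => Ty
( Pr => Ty ) => Ty
( Base => Ty ) => Ty
( b => Ty ) => Ty
( b => Pr ) => Ty
( b => Base ) => Ty
( b => b ) => Ty
( b => b ) => Pr
( b => b ) => Base
( b => b ) => unit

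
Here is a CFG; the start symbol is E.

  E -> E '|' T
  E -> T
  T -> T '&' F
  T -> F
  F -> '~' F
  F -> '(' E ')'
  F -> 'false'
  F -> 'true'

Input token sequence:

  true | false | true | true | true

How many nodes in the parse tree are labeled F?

5

[E [E [E [E [E [T [F true]]] | [T [F false]]] | [T [F true]]] | [T [F true]]] | [T [F true]]]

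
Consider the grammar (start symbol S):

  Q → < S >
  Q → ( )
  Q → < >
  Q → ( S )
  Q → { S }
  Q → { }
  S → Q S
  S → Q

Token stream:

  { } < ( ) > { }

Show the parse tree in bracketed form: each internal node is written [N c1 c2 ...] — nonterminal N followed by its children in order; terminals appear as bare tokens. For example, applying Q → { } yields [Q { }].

S
Q S
{ } S
{ } Q S
{ } < S > S
{ } < Q > S
{ } < ( ) > S
{ } < ( ) > Q
{ } < ( ) > { }

[S [Q { }] [S [Q < [S [Q ( )]] >] [S [Q { }]]]]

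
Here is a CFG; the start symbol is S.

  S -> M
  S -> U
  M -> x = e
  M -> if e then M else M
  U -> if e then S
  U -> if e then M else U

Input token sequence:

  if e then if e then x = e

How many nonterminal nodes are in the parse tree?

[S [U if e then [S [U if e then [S [M x = e]]]]]]

6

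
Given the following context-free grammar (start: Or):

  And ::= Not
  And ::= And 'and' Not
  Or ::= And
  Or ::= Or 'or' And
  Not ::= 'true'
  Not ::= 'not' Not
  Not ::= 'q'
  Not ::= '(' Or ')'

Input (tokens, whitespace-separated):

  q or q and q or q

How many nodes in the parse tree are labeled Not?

4

[Or [Or [Or [And [Not q]]] or [And [And [Not q]] and [Not q]]] or [And [Not q]]]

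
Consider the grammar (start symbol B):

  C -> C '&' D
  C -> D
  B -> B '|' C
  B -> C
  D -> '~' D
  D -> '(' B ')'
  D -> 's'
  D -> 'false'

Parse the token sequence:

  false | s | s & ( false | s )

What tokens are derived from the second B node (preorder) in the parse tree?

false | s

[B [B [B [C [D false]]] | [C [D s]]] | [C [C [D s]] & [D ( [B [B [C [D false]]] | [C [D s]]] )]]]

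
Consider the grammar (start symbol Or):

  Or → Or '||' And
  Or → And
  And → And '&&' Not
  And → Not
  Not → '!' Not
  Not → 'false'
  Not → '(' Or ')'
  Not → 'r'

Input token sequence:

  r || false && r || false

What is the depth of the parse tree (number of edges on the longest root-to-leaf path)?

5

[Or [Or [Or [And [Not r]]] || [And [And [Not false]] && [Not r]]] || [And [Not false]]]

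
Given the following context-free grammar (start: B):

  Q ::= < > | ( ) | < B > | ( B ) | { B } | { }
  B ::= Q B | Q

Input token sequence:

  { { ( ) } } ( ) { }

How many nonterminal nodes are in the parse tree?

[B [Q { [B [Q { [B [Q ( )]] }]] }] [B [Q ( )] [B [Q { }]]]]

10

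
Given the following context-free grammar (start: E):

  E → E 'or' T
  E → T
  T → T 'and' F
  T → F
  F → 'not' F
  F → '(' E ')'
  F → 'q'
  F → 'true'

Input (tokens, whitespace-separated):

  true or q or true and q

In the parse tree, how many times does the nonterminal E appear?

3

[E [E [E [T [F true]]] or [T [F q]]] or [T [T [F true]] and [F q]]]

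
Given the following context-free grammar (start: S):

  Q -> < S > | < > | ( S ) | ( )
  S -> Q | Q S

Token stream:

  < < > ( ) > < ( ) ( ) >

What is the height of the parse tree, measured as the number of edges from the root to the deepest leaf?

6

[S [Q < [S [Q < >] [S [Q ( )]]] >] [S [Q < [S [Q ( )] [S [Q ( )]]] >]]]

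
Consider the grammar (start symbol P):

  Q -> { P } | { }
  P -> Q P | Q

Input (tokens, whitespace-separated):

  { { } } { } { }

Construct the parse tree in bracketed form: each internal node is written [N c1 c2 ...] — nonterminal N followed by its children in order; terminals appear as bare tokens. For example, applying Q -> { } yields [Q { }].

[P [Q { [P [Q { }]] }] [P [Q { }] [P [Q { }]]]]

P
Q P
{ P } P
{ Q } P
{ { } } P
{ { } } Q P
{ { } } { } P
{ { } } { } Q
{ { } } { } { }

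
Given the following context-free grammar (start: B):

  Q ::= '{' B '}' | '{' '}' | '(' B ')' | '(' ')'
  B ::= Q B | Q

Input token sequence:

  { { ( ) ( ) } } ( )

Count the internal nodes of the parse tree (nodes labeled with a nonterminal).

10

[B [Q { [B [Q { [B [Q ( )] [B [Q ( )]]] }]] }] [B [Q ( )]]]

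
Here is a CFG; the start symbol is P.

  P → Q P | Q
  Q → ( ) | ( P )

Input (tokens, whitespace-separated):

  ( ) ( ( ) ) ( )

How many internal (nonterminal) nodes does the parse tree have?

8

[P [Q ( )] [P [Q ( [P [Q ( )]] )] [P [Q ( )]]]]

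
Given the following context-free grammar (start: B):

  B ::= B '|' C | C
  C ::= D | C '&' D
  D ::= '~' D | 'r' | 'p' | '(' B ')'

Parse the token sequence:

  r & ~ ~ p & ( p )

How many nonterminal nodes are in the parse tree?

[B [C [C [C [D r]] & [D ~ [D ~ [D p]]]] & [D ( [B [C [D p]]] )]]]

12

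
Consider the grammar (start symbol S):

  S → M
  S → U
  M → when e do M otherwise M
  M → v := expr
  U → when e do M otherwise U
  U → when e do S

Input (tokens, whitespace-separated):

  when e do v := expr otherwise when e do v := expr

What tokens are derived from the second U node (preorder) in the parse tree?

when e do v := expr

[S [U when e do [M v := expr] otherwise [U when e do [S [M v := expr]]]]]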